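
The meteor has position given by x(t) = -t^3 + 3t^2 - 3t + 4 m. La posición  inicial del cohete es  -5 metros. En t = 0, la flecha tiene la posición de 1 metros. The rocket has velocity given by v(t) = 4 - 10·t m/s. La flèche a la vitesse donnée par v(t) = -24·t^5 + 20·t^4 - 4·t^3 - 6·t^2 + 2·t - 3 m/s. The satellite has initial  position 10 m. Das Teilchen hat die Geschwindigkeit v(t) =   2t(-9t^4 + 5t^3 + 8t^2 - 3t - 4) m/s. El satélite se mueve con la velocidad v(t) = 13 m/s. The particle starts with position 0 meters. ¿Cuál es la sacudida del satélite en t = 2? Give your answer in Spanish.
Partiendo de la velocidad v(t) = 13, tomamos 2 derivadas. Derivando la velocidad, obtenemos la aceleración: a(t) = 0. Derivando la aceleración, obtenemos la sacudida: j(t) = 0. Usando j(t) = 0 y sustituyendo t = 2, encontramos j = 0.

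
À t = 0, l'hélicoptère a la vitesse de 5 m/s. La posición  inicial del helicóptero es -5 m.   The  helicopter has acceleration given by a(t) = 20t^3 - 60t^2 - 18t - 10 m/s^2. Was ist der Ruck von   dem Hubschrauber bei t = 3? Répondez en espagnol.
Para resolver esto, necesitamos tomar 1 derivada de nuestra ecuación de la aceleración a(t) = 20·t^3 - 60·t^2 - 18·t - 10. Derivando la aceleración, obtenemos la sacudida: j(t) = 60·t^2 - 120·t - 18. De la ecuación de la sacudida j(t) = 60·t^2 - 120·t - 18, sustituimos t = 3 para obtener j = 162.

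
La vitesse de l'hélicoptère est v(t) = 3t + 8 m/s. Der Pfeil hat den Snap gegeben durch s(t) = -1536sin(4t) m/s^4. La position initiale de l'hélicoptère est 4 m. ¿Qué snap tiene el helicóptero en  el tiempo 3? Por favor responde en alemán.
Um dies zu lösen, müssen wir 3 Ableitungen unserer Gleichung für die Geschwindigkeit v(t) = 3·t + 8 nehmen. Mit d/dt von v(t) finden wir a(t) = 3. Mit d/dt von a(t) finden wir j(t) = 0. Mit d/dt von j(t) finden wir s(t) = 0. Wir haben den Snap s(t) = 0. Durch Einsetzen von t = 3: s(3) = 0.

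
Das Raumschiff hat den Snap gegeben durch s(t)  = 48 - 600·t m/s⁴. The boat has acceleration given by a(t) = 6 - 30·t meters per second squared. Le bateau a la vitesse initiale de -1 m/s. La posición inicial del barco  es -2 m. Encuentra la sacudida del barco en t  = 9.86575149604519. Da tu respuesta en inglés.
Starting from acceleration a(t) = 6 - 30·t, we take 1 derivative. Taking d/dt of a(t), we find j(t) = -30. From the given jerk equation j(t) = -30, we substitute t = 9.86575149604519 to get j = -30.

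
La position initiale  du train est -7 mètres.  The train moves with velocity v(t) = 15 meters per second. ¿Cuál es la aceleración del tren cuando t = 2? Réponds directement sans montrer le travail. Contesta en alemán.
Die Antwort ist 0.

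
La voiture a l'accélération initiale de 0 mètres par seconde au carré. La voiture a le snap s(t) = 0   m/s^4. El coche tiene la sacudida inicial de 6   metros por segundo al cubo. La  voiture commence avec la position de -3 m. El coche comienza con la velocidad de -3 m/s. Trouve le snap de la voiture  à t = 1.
De l'équation du snap s(t) = 0, nous substituons t = 1 pour obtenir s = 0.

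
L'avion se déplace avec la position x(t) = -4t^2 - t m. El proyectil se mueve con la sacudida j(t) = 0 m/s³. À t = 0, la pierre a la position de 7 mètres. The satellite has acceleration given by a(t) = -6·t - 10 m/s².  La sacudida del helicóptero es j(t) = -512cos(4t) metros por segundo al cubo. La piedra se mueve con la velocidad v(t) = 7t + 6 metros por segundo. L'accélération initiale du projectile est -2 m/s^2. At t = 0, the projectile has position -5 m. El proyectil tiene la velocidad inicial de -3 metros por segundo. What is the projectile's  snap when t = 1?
We must differentiate our jerk equation j(t) = 0 1 time. Taking d/dt of j(t), we find s(t) = 0. We have snap s(t) = 0. Substituting t = 1: s(1) = 0.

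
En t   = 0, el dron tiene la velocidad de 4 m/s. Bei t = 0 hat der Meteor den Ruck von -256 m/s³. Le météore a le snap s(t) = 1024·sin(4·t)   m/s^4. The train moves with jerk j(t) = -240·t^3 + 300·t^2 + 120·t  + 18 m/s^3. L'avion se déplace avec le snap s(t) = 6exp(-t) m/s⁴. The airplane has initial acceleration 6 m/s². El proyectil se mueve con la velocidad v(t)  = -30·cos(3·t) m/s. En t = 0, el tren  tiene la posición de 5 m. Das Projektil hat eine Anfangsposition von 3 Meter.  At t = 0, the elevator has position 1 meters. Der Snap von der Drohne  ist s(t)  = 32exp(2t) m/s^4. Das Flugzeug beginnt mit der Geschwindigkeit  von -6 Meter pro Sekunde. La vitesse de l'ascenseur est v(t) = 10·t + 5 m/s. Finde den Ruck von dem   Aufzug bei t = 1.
Wir müssen unsere Gleichung für die Geschwindigkeit v(t) = 10·t + 5 2-mal ableiten. Mit d/dt von v(t) finden wir a(t) = 10. Durch Ableiten von der Beschleunigung erhalten wir den Ruck: j(t) = 0. Aus der Gleichung für den Ruck j(t) = 0, setzen wir t = 1 ein und erhalten j = 0.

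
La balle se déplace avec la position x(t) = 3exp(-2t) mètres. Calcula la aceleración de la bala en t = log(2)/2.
Para resolver esto, necesitamos tomar 2 derivadas de nuestra ecuación de la posición x(t) = 3·exp(-2·t). La derivada de la posición da la velocidad: v(t) = -6·exp(-2·t). Derivando la velocidad, obtenemos la aceleración: a(t) = 12·exp(-2·t). De la ecuación de la aceleración a(t) = 12·exp(-2·t), sustituimos t = log(2)/2 para obtener a = 6.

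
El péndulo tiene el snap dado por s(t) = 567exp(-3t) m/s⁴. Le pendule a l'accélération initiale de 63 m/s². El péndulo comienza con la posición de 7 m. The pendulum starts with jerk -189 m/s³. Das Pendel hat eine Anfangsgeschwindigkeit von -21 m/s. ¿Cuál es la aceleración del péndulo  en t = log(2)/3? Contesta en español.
Para resolver esto, necesitamos tomar 2 antiderivadas de nuestra ecuación del snap s(t) = 567·exp(-3·t). Tomando ∫s(t)dt y aplicando j(0) = -189, encontramos j(t) = -189·exp(-3·t). La antiderivada de la sacudida, con a(0) = 63, da la aceleración: a(t) = 63·exp(-3·t). Tenemos la aceleración a(t) = 63·exp(-3·t). Sustituyendo t = log(2)/3: a(log(2)/3) = 63/2.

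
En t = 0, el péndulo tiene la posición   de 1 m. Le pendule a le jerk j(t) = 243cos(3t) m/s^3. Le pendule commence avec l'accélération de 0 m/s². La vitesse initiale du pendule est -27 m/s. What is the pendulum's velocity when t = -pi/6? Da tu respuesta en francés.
Nous devons trouver l'intégrale de notre équation du jerk j(t) = 243·cos(3·t) 2 fois. En intégrant le jerk et en utilisant la condition initiale a(0) = 0, nous obtenons a(t) = 81·sin(3·t). En prenant ∫a(t)dt et en appliquant v(0) = -27, nous trouvons v(t) = -27·cos(3·t). En utilisant v(t) = -27·cos(3·t) et en substituant t = -pi/6, nous trouvons v = 0.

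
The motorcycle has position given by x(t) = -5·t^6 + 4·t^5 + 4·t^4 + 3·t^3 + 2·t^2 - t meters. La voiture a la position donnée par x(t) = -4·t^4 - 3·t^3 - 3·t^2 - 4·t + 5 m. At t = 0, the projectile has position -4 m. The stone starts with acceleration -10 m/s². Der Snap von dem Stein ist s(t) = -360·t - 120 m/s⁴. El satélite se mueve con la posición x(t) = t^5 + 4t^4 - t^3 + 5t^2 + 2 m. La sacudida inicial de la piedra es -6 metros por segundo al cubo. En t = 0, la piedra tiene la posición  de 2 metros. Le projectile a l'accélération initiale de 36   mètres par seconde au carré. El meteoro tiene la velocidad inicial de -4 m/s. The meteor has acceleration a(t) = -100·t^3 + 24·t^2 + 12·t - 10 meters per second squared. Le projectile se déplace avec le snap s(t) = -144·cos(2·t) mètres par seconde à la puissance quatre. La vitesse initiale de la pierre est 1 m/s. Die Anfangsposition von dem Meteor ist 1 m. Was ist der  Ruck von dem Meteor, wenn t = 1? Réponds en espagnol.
Debemos derivar nuestra ecuación de la aceleración a(t) = -100·t^3 + 24·t^2 + 12·t - 10 1 vez. Derivando la aceleración, obtenemos la sacudida: j(t) = -300·t^2 + 48·t + 12. Tenemos la sacudida j(t) = -300·t^2 + 48·t + 12. Sustituyendo t = 1: j(1) = -240.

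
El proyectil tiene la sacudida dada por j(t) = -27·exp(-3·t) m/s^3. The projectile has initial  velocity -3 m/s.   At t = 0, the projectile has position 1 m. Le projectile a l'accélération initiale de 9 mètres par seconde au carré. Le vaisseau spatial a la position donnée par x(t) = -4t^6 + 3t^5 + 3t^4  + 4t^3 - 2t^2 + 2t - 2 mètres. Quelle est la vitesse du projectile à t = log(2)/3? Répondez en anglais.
To find the answer, we compute 2 integrals of j(t) = -27·exp(-3·t). Finding the antiderivative of j(t) and using a(0) = 9: a(t) = 9·exp(-3·t). The antiderivative of acceleration, with v(0) = -3, gives velocity: v(t) = -3·exp(-3·t). From the given velocity equation v(t) = -3·exp(-3·t), we substitute t = log(2)/3 to get v = -3/2.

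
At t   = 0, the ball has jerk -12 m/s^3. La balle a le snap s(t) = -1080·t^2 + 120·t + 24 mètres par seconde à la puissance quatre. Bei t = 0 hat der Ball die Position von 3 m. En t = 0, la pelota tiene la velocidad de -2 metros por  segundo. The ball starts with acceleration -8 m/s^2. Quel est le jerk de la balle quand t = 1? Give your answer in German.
Wir müssen das Integral unserer Gleichung für den Snap s(t) = -1080·t^2 + 120·t + 24 1-mal finden. Das Integral von dem Snap ist der Ruck. Mit j(0) = -12 erhalten wir j(t) = -360·t^3 + 60·t^2 + 24·t - 12. Wir haben den Ruck j(t) = -360·t^3 + 60·t^2 + 24·t - 12. Durch Einsetzen von t = 1: j(1) = -288.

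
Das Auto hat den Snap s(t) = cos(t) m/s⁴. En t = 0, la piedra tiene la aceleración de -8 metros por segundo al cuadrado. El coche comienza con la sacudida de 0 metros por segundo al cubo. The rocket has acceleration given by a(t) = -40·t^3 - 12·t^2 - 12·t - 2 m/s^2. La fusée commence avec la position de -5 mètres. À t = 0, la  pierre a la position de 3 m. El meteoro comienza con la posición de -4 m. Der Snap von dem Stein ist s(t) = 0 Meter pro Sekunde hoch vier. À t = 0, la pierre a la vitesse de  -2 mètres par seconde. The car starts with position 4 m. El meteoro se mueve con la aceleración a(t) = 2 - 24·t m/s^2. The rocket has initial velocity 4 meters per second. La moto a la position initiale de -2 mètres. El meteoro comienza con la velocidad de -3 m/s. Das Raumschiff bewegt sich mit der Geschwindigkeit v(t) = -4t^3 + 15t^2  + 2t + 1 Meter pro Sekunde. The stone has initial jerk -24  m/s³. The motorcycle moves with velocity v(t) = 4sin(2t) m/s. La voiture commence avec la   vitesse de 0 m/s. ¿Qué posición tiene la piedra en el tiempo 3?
Para resolver esto, necesitamos tomar 4 integrales de nuestra ecuación del snap s(t) = 0. Integrando el snap y usando la condición inicial j(0) = -24, obtenemos j(t) = -24. La integral de la sacudida, con a(0) = -8, da la aceleración: a(t) = -24·t - 8. La antiderivada de la aceleración es la velocidad. Usando v(0) = -2, obtenemos v(t) = -12·t^2 - 8·t - 2. Integrando la velocidad y usando la condición inicial x(0) = 3, obtenemos x(t) = -4·t^3 - 4·t^2 - 2·t + 3. De la ecuación de la posición x(t) = -4·t^3 - 4·t^2 - 2·t + 3, sustituimos t = 3 para obtener x = -147.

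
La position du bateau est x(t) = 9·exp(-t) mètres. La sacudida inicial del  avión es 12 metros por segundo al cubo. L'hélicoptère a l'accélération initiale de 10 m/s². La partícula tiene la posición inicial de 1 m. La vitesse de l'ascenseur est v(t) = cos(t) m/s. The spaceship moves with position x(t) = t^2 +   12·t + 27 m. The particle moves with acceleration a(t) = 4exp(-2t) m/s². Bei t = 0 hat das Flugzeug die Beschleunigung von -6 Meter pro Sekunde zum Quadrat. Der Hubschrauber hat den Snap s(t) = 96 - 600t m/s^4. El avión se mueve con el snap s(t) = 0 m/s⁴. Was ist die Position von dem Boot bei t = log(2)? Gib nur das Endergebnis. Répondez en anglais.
At t = log(2), x = 9/2.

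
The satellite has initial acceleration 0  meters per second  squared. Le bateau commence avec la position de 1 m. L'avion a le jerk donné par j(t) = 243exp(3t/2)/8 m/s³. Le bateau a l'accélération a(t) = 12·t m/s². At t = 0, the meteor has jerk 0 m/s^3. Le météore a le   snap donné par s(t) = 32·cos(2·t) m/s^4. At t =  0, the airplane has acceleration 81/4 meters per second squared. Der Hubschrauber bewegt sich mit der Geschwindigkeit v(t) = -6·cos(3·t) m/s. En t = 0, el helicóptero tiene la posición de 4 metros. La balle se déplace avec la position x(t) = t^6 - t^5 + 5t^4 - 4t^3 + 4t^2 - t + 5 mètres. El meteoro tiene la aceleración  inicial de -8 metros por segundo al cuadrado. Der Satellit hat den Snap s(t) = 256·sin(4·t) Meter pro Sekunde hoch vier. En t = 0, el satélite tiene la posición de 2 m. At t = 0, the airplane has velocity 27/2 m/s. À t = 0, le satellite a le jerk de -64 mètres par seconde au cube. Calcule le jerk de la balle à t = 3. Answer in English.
Starting from position x(t) = t^6 - t^5 + 5·t^4 - 4·t^3 + 4·t^2 - t + 5, we take 3 derivatives. The derivative of position gives velocity: v(t) = 6·t^5 - 5·t^4 + 20·t^3 - 12·t^2 + 8·t - 1. Taking d/dt of v(t), we find a(t) = 30·t^4 - 20·t^3 + 60·t^2 - 24·t + 8. The derivative of acceleration gives jerk: j(t) = 120·t^3 - 60·t^2 + 120·t - 24. From the given jerk equation j(t) = 120·t^3 - 60·t^2 + 120·t - 24, we substitute t = 3 to get j = 3036.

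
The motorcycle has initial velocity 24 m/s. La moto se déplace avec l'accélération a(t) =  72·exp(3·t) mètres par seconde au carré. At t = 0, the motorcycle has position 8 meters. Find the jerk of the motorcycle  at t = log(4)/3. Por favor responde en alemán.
Wir müssen unsere Gleichung für die Beschleunigung a(t) = 72·exp(3·t) 1-mal ableiten. Mit d/dt von a(t) finden wir j(t) = 216·exp(3·t). Mit j(t) = 216·exp(3·t) und Einsetzen von t = log(4)/3, finden wir j = 864.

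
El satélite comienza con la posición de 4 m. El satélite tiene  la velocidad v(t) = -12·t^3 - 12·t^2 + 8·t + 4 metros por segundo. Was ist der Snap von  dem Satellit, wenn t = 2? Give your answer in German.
Ausgehend von der Geschwindigkeit v(t) = -12·t^3 - 12·t^2 + 8·t + 4, nehmen wir 3 Ableitungen. Die Ableitung von der Geschwindigkeit ergibt die Beschleunigung: a(t) = -36·t^2 - 24·t + 8. Mit d/dt von a(t) finden wir j(t) = -72·t - 24. Mit d/dt von j(t) finden wir s(t) = -72. Aus der Gleichung für den Snap s(t) = -72, setzen wir t = 2 ein und erhalten s = -72.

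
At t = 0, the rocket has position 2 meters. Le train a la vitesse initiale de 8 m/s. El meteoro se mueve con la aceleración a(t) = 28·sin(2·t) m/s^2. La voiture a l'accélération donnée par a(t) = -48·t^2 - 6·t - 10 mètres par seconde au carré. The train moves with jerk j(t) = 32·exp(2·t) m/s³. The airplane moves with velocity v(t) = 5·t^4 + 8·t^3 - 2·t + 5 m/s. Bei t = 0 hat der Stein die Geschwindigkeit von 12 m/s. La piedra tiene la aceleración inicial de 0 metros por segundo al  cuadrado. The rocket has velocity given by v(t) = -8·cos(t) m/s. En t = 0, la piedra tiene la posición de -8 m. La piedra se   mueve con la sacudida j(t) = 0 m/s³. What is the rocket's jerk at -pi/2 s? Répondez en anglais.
To solve this, we need to take 2 derivatives of our velocity equation v(t) = -8·cos(t). Taking d/dt of v(t), we find a(t) = 8·sin(t). The derivative of acceleration gives jerk: j(t) = 8·cos(t). We have jerk j(t) = 8·cos(t). Substituting t = -pi/2: j(-pi/2) = 0.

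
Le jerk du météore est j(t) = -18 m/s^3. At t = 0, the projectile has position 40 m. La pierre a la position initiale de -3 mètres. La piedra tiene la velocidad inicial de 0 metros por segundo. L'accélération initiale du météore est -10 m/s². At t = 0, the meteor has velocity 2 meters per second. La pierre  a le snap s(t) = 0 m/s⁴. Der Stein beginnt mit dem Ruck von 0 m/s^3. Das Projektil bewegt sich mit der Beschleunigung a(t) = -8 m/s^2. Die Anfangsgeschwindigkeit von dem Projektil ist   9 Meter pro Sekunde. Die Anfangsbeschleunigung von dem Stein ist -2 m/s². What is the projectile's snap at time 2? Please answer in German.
Um dies zu lösen, müssen wir 2 Ableitungen unserer Gleichung für die Beschleunigung a(t) = -8 nehmen. Die Ableitung von der Beschleunigung ergibt den Ruck: j(t) = 0. Durch Ableiten von dem Ruck erhalten wir den Snap: s(t) = 0. Wir haben den Snap s(t) = 0. Durch Einsetzen von t = 2: s(2) = 0.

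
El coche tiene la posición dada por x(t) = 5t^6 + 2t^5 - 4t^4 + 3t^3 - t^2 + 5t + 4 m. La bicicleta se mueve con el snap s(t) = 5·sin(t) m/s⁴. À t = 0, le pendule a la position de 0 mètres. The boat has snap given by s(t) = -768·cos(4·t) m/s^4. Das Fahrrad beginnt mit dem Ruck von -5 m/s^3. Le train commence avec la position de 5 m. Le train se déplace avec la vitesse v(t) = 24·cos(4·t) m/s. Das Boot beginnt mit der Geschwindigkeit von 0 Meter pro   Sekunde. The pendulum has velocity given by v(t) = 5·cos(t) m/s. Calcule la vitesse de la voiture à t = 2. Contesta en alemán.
Wir müssen unsere Gleichung für die Position x(t) = 5·t^6 + 2·t^5 - 4·t^4 + 3·t^3 - t^2 + 5·t + 4 1-mal ableiten. Die Ableitung von der Position ergibt die Geschwindigkeit: v(t) = 30·t^5 + 10·t^4 - 16·t^3 + 9·t^2 - 2·t + 5. Mit v(t) = 30·t^5 + 10·t^4 - 16·t^3 + 9·t^2 - 2·t + 5 und Einsetzen von t = 2, finden wir v = 1029.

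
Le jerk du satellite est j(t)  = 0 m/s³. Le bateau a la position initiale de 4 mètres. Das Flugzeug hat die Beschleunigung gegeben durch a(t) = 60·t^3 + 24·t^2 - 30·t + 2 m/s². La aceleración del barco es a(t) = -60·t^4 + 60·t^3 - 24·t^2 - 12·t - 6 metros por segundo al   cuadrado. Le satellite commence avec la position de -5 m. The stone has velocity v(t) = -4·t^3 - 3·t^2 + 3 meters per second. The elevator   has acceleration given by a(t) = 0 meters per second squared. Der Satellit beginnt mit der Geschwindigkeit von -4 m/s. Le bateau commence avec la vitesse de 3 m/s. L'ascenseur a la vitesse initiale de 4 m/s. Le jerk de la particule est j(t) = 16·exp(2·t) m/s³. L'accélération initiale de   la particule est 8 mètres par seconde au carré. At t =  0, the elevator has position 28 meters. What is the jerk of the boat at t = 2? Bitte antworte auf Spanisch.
Para resolver esto, necesitamos tomar 1 derivada de nuestra ecuación de la aceleración a(t) = -60·t^4 + 60·t^3 - 24·t^2 - 12·t - 6. Tomando d/dt de a(t), encontramos j(t) = -240·t^3 + 180·t^2 - 48·t - 12. Tenemos la sacudida j(t) = -240·t^3 + 180·t^2 - 48·t - 12. Sustituyendo t = 2: j(2) = -1308.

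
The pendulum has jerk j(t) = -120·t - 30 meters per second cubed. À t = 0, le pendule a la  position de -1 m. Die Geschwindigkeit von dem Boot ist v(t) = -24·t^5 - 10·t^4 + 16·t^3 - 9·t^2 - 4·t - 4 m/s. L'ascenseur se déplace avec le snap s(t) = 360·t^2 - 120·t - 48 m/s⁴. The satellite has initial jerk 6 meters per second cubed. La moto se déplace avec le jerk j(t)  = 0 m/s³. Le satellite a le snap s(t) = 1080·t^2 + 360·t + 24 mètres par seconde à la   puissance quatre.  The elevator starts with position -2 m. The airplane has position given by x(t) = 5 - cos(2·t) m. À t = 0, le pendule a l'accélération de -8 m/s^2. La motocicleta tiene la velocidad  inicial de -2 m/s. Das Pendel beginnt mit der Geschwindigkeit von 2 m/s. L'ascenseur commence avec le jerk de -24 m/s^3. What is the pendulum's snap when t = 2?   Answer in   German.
Wir müssen unsere Gleichung für den Ruck j(t) = -120·t - 30 1-mal ableiten. Mit d/dt von j(t) finden wir s(t) = -120. Aus der Gleichung für den Snap s(t) = -120, setzen wir t = 2 ein und erhalten s = -120.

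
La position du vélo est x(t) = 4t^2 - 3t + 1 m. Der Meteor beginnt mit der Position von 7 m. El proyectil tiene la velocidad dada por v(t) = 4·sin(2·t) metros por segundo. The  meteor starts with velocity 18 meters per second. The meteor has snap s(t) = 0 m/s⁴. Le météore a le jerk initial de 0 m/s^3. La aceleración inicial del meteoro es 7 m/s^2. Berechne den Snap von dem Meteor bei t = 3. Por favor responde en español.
Usando s(t) = 0 y sustituyendo t = 3, encontramos s = 0.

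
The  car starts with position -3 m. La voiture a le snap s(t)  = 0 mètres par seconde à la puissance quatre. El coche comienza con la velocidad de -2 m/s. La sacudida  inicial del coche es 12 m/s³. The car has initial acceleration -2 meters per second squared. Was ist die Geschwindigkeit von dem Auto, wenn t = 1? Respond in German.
Wir müssen unsere Gleichung für den Snap s(t) = 0 3-mal integrieren. Durch Integration von dem Snap und Verwendung der Anfangsbedingung j(0) = 12, erhalten wir j(t) = 12. Das Integral von dem Ruck, mit a(0) = -2, ergibt die Beschleunigung: a(t) = 12·t - 2. Die Stammfunktion von der Beschleunigung ist die Geschwindigkeit. Mit v(0) = -2 erhalten wir v(t) = 6·t^2 - 2·t - 2. Aus der Gleichung für die Geschwindigkeit v(t) = 6·t^2 - 2·t - 2, setzen wir t = 1 ein und erhalten v = 2.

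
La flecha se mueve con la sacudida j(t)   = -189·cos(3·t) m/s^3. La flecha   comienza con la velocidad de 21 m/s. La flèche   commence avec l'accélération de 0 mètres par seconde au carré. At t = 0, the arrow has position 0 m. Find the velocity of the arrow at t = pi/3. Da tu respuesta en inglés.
We must find the integral of our jerk equation j(t) = -189·cos(3·t) 2 times. Taking ∫j(t)dt and applying a(0) = 0, we find a(t) = -63·sin(3·t). Finding the integral of a(t) and using v(0) = 21: v(t) = 21·cos(3·t). We have velocity v(t) = 21·cos(3·t). Substituting t = pi/3: v(pi/3) = -21.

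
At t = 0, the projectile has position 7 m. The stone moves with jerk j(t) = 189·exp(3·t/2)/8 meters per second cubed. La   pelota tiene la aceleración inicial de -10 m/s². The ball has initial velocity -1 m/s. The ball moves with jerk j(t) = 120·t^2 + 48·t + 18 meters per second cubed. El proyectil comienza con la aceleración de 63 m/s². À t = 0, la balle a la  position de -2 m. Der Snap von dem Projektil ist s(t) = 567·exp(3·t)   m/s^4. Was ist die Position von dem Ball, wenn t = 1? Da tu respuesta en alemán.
Wir müssen das Integral unserer Gleichung für den Ruck j(t) = 120·t^2 + 48·t + 18 3-mal finden. Durch Integration von dem Ruck und Verwendung der Anfangsbedingung a(0) = -10, erhalten wir a(t) = 40·t^3 + 24·t^2 + 18·t - 10. Die Stammfunktion von der Beschleunigung, mit v(0) = -1, ergibt die Geschwindigkeit: v(t) = 10·t^4 + 8·t^3 + 9·t^2 - 10·t - 1. Das Integral von der Geschwindigkeit, mit x(0) = -2, ergibt die Position: x(t) = 2·t^5 + 2·t^4 + 3·t^3 - 5·t^2 - t - 2. Mit x(t) = 2·t^5 + 2·t^4 + 3·t^3 - 5·t^2 - t - 2 und Einsetzen von t = 1, finden wir x = -1.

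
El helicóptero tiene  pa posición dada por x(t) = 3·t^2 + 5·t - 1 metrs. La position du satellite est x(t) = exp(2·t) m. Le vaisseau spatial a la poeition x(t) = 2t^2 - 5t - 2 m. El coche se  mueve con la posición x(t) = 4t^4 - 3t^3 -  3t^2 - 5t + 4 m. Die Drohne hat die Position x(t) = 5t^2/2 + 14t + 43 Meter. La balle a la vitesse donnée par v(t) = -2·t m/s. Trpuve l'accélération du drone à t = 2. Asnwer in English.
Starting from position x(t) = 5·t^2/2 + 14·t + 43, we take 2 derivatives. Differentiating position, we get velocity: v(t) = 5·t + 14. The derivative of velocity gives acceleration: a(t) = 5. Using a(t) = 5 and substituting t = 2, we find a = 5.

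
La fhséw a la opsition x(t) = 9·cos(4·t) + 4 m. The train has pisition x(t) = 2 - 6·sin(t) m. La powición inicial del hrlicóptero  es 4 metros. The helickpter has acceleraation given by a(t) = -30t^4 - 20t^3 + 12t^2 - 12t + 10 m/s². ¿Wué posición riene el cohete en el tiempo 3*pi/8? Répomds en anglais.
Using x(t) = 9·cos(4·t) + 4 and substituting t = 3*pi/8, we find x = 4.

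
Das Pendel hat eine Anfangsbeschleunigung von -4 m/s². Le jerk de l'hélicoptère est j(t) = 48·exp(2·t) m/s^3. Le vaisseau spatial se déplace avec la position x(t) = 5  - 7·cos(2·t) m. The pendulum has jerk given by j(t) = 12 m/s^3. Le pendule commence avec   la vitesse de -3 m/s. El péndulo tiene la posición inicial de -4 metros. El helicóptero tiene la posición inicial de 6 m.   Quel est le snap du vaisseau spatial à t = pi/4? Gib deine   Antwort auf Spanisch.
Partiendo de la posición x(t) = 5 - 7·cos(2·t), tomamos 4 derivadas. Tomando d/dt de x(t), encontramos v(t) = 14·sin(2·t). Derivando la velocidad, obtenemos la aceleración: a(t) = 28·cos(2·t). Derivando la aceleración, obtenemos la sacudida: j(t) = -56·sin(2·t). La derivada de la sacudida da el snap: s(t) = -112·cos(2·t). Usando s(t) = -112·cos(2·t) y sustituyendo t = pi/4, encontramos s = 0.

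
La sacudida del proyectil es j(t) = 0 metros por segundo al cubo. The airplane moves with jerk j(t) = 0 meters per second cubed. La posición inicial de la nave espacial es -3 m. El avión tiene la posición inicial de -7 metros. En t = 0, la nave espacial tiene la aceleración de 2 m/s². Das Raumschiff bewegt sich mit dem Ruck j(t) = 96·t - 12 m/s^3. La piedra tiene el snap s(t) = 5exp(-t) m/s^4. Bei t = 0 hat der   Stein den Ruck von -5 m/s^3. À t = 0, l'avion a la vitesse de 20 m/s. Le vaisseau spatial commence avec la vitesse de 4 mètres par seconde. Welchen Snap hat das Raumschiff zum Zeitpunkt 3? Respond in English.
To solve this, we need to take 1 derivative of our jerk equation j(t) = 96·t - 12. Taking d/dt of j(t), we find s(t) = 96. We have snap s(t) = 96. Substituting t = 3: s(3) = 96.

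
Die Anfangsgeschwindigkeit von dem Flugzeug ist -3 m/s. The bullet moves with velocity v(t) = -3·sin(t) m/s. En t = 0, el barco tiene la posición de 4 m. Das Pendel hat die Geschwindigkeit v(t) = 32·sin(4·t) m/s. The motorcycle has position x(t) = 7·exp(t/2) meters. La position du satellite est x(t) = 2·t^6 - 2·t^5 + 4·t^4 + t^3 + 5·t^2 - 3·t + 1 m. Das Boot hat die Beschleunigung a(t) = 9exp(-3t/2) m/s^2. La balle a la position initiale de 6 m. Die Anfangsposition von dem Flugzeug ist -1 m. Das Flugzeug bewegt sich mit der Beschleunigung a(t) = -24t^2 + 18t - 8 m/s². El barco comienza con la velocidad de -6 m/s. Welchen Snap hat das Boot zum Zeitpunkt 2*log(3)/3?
Um dies zu lösen, müssen wir 2 Ableitungen unserer Gleichung für die Beschleunigung a(t) = 9·exp(-3·t/2) nehmen. Durch Ableiten von der Beschleunigung erhalten wir den Ruck: j(t) = -27·exp(-3·t/2)/2. Die Ableitung von dem Ruck ergibt den Snap: s(t) = 81·exp(-3·t/2)/4. Mit s(t) = 81·exp(-3·t/2)/4 und Einsetzen von t = 2*log(3)/3, finden wir s = 27/4.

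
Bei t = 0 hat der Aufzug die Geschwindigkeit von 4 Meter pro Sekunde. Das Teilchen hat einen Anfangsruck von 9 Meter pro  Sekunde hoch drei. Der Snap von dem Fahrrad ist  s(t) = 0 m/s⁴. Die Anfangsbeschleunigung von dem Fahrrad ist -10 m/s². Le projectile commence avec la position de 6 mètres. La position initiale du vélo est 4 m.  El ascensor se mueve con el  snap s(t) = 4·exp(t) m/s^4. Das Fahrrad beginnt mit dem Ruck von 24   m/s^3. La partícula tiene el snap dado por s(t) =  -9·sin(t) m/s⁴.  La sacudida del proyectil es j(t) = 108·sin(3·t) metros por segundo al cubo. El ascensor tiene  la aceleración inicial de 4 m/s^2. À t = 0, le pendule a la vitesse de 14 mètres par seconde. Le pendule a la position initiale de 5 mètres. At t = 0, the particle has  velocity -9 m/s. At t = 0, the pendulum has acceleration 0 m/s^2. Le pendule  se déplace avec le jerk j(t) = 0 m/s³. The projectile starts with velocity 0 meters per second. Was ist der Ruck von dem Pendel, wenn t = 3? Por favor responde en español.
Usando j(t) = 0 y sustituyendo t = 3, encontramos j = 0.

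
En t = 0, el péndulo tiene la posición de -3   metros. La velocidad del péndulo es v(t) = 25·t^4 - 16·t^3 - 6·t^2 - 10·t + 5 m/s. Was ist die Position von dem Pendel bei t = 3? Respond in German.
Wir müssen die Stammfunktion unserer Gleichung für die Geschwindigkeit v(t) = 25·t^4 - 16·t^3 - 6·t^2 - 10·t + 5 1-mal finden. Das Integral von der Geschwindigkeit, mit x(0) = -3, ergibt die Position: x(t) = 5·t^5 - 4·t^4 - 2·t^3 - 5·t^2 + 5·t - 3. Aus der Gleichung für die Position x(t) = 5·t^5 - 4·t^4 - 2·t^3 - 5·t^2 + 5·t - 3, setzen wir t = 3 ein und erhalten x = 804.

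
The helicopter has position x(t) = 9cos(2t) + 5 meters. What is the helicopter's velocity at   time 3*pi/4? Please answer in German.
Wir müssen unsere Gleichung für die Position x(t) = 9·cos(2·t) + 5 1-mal ableiten. Mit d/dt von x(t) finden wir v(t) = -18·sin(2·t). Wir haben die Geschwindigkeit v(t) = -18·sin(2·t). Durch Einsetzen von t = 3*pi/4: v(3*pi/4) = 18.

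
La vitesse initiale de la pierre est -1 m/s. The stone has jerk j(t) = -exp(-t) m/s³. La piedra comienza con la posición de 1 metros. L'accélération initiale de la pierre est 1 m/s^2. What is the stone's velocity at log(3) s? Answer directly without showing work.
The velocity at t = log(3) is v = -1/3.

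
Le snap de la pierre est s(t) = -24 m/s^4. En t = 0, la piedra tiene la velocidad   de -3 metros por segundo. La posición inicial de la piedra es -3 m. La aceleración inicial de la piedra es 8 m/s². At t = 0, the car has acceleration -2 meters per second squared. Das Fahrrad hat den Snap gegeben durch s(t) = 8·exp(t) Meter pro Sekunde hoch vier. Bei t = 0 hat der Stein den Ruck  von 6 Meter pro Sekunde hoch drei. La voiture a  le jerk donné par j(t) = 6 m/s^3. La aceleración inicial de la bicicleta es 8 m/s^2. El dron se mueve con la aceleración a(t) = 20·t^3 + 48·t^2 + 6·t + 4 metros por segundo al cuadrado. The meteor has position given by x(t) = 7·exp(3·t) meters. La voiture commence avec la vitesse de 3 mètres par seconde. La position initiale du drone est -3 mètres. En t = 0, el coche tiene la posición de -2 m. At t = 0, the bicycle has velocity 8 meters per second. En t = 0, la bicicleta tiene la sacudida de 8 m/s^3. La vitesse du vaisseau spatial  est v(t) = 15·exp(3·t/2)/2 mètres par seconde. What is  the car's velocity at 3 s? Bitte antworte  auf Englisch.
We must find the integral of our jerk equation j(t) = 6 2 times. The antiderivative of jerk is acceleration. Using a(0) = -2, we get a(t) = 6·t - 2. The antiderivative of acceleration, with v(0) = 3, gives velocity: v(t) = 3·t^2 - 2·t + 3. Using v(t) = 3·t^2 - 2·t + 3 and substituting t = 3, we find v = 24.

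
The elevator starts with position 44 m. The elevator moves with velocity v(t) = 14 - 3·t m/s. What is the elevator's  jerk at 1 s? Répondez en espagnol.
Partiendo de la velocidad v(t) = 14 - 3·t, tomamos 2 derivadas. Tomando d/dt de v(t), encontramos a(t) = -3. Derivando la aceleración, obtenemos la sacudida: j(t) = 0. De la ecuación de la sacudida j(t) = 0, sustituimos t = 1 para obtener j = 0.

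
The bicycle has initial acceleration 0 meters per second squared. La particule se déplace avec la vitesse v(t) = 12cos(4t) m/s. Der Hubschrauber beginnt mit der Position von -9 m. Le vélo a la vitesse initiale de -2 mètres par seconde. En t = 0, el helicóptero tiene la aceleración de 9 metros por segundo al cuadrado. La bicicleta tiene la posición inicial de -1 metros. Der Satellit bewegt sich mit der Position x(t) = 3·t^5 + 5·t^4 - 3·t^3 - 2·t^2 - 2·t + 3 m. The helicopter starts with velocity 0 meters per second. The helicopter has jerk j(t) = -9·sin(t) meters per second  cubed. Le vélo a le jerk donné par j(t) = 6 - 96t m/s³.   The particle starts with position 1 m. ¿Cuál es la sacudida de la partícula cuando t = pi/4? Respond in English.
We must differentiate our velocity equation v(t) = 12·cos(4·t) 2 times. Differentiating velocity, we get acceleration: a(t) = -48·sin(4·t). The derivative of acceleration gives jerk: j(t) = -192·cos(4·t). We have jerk j(t) = -192·cos(4·t). Substituting t = pi/4: j(pi/4) = 192.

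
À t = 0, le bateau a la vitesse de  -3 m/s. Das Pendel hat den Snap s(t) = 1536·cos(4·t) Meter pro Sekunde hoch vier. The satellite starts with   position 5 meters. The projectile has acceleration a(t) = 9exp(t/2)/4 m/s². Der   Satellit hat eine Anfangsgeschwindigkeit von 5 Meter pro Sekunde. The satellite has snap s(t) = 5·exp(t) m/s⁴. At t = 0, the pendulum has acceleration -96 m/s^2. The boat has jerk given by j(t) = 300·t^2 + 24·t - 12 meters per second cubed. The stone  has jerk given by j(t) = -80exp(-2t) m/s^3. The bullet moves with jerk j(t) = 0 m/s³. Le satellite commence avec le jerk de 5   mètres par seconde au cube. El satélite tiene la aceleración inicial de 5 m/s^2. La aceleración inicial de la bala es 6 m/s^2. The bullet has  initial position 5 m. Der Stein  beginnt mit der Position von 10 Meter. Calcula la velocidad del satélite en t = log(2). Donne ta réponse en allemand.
Um dies zu lösen, müssen wir 3 Integrale unserer Gleichung für den Snap s(t) = 5·exp(t) finden. Das Integral von dem Snap, mit j(0) = 5, ergibt den Ruck: j(t) = 5·exp(t). Die Stammfunktion von dem Ruck ist die Beschleunigung. Mit a(0) = 5 erhalten wir a(t) = 5·exp(t). Durch Integration von der Beschleunigung und Verwendung der Anfangsbedingung v(0) = 5, erhalten wir v(t) = 5·exp(t). Mit v(t) = 5·exp(t) und Einsetzen von t = log(2), finden wir v = 10.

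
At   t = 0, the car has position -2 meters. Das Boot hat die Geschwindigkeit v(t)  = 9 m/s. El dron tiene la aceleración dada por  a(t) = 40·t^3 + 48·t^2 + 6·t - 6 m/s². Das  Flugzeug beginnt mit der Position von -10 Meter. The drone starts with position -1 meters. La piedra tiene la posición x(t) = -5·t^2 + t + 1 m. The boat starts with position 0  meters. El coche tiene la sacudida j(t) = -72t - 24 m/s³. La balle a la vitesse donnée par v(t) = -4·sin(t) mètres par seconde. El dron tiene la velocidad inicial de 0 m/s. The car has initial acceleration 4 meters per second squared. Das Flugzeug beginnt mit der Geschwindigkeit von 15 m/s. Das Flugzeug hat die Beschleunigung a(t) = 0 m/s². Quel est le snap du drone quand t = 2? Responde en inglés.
To solve this, we need to take 2 derivatives of our acceleration equation a(t) = 40·t^3 + 48·t^2 + 6·t - 6. Taking d/dt of a(t), we find j(t) = 120·t^2 + 96·t + 6. Taking d/dt of j(t), we find s(t) = 240·t + 96. From the given snap equation s(t) = 240·t + 96, we substitute t = 2 to get s = 576.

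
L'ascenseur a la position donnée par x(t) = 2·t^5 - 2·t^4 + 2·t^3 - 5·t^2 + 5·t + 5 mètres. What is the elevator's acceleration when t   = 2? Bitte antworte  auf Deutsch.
Um dies zu lösen, müssen wir 2 Ableitungen unserer Gleichung für die Position x(t) = 2·t^5 - 2·t^4 + 2·t^3 - 5·t^2 + 5·t + 5 nehmen. Durch Ableiten von der Position erhalten wir die Geschwindigkeit: v(t) = 10·t^4 - 8·t^3 + 6·t^2 - 10·t + 5. Durch Ableiten von der Geschwindigkeit erhalten wir die Beschleunigung: a(t) = 40·t^3 - 24·t^2 + 12·t - 10. Wir haben die Beschleunigung a(t) = 40·t^3 - 24·t^2 + 12·t - 10. Durch Einsetzen von t = 2: a(2) = 238.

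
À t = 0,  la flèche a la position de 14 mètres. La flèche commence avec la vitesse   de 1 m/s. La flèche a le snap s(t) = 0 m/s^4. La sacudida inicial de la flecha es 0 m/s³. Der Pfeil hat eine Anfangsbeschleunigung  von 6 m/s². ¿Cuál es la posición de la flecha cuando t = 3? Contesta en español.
Necesitamos integrar nuestra ecuación del snap s(t) = 0 4 veces. La antiderivada del snap es la sacudida. Usando j(0) = 0, obtenemos j(t) = 0. La integral de la sacudida, con a(0) = 6, da la aceleración: a(t) = 6. Integrando la aceleración y usando la condición inicial v(0) = 1, obtenemos v(t) = 6·t + 1. Tomando ∫v(t)dt y aplicando x(0) = 14, encontramos x(t) = 3·t^2 + t + 14. Tenemos la posición x(t) = 3·t^2 + t + 14. Sustituyendo t = 3: x(3) = 44.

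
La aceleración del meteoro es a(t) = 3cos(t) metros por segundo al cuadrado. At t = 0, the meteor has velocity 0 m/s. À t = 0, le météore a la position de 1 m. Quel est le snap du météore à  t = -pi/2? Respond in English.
To solve this, we need to take 2 derivatives of our acceleration equation a(t) = 3·cos(t). Taking d/dt of a(t), we find j(t) = -3·sin(t). Taking d/dt of j(t), we find s(t) = -3·cos(t). We have snap s(t) = -3·cos(t). Substituting t = -pi/2: s(-pi/2) = 0.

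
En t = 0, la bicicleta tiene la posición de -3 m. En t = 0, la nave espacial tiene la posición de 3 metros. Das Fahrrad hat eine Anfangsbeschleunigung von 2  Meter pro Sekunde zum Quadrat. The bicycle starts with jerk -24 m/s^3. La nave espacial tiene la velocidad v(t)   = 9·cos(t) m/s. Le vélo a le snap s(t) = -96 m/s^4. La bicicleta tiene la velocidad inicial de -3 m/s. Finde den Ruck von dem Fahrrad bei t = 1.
Wir müssen das Integral unserer Gleichung für den Snap s(t) = -96 1-mal finden. Die Stammfunktion von dem Snap, mit j(0) = -24, ergibt den Ruck: j(t) = -96·t - 24. Aus der Gleichung für den Ruck j(t) = -96·t - 24, setzen wir t = 1 ein und erhalten j = -120.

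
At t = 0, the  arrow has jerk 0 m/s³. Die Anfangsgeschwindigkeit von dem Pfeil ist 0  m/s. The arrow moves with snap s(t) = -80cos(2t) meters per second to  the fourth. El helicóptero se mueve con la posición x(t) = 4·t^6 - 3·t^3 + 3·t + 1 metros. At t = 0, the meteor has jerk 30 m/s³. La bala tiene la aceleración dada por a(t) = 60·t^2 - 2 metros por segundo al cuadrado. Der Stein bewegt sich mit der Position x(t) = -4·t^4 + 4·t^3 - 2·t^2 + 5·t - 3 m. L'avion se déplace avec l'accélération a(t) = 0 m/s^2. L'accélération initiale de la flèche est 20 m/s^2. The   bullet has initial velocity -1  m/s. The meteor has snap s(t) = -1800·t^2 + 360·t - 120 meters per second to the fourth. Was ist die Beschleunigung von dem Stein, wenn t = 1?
Wir müssen unsere Gleichung für die Position x(t) = -4·t^4 + 4·t^3 - 2·t^2 + 5·t - 3 2-mal ableiten. Mit d/dt von x(t) finden wir v(t) = -16·t^3 + 12·t^2 - 4·t + 5. Durch Ableiten von der Geschwindigkeit erhalten wir die Beschleunigung: a(t) = -48·t^2 + 24·t - 4. Wir haben die Beschleunigung a(t) = -48·t^2 + 24·t - 4. Durch Einsetzen von t = 1: a(1) = -28.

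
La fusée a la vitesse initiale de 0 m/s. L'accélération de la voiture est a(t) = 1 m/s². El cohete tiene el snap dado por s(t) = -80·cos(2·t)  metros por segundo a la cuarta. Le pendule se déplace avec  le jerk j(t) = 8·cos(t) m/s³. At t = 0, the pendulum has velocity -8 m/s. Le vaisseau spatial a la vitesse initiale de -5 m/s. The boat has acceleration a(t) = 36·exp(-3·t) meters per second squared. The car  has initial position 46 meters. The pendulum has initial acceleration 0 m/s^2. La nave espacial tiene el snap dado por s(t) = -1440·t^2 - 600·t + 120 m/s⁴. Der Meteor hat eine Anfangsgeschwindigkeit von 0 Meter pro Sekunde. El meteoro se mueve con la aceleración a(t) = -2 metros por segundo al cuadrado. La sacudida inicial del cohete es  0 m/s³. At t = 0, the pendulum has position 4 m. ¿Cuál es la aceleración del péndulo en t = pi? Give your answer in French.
Nous devons intégrer notre équation du jerk j(t) = 8·cos(t) 1 fois. En intégrant le jerk et en utilisant la condition initiale a(0) = 0, nous obtenons a(t) = 8·sin(t). Nous avons l'accélération a(t) = 8·sin(t). En substituant t = pi: a(pi) = 0.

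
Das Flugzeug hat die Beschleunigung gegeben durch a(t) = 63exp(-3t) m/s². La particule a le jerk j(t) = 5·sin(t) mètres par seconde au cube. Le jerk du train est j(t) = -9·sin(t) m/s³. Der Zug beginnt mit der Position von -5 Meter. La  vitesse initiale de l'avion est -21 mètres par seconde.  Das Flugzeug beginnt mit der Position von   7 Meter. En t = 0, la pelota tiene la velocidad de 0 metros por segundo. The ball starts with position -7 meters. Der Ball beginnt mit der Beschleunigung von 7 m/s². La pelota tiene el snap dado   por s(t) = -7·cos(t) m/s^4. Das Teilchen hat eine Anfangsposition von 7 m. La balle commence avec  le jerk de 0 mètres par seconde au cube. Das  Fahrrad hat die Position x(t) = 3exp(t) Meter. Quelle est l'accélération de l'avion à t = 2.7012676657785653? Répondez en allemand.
Wir haben die Beschleunigung a(t) = 63·exp(-3·t). Durch Einsetzen von t = 2.7012676657785653: a(2.7012676657785653) = 0.0190503792219378.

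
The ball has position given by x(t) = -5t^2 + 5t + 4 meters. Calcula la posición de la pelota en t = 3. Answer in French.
Nous avons la position x(t) = -5·t^2 + 5·t + 4. En substituant t = 3: x(3) = -26.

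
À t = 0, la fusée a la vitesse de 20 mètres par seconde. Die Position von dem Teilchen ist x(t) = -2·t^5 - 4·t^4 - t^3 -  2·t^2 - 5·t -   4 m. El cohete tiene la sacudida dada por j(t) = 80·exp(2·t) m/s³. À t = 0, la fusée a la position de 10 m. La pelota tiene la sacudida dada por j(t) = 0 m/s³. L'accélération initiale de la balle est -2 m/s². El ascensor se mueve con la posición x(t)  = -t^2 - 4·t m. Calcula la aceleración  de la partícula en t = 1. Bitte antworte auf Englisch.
We must differentiate our position equation x(t) = -2·t^5 - 4·t^4 - t^3 - 2·t^2 - 5·t - 4 2 times. Differentiating position, we get velocity: v(t) = -10·t^4 - 16·t^3 - 3·t^2 - 4·t - 5. Differentiating velocity, we get acceleration: a(t) = -40·t^3 - 48·t^2 - 6·t - 4. We have acceleration a(t) = -40·t^3 - 48·t^2 - 6·t - 4. Substituting t = 1: a(1) = -98.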